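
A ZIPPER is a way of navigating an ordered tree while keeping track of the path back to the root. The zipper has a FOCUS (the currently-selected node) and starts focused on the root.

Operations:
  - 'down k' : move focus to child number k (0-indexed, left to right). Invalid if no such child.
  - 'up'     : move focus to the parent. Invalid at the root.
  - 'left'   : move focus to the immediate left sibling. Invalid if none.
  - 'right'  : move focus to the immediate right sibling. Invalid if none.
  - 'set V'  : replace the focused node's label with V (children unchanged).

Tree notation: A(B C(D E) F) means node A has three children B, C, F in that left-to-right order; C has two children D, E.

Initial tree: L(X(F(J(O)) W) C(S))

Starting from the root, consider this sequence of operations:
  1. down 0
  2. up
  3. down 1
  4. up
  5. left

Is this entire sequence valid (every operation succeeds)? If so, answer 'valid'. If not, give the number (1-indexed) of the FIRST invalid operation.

Step 1 (down 0): focus=X path=0 depth=1 children=['F', 'W'] left=[] right=['C'] parent=L
Step 2 (up): focus=L path=root depth=0 children=['X', 'C'] (at root)
Step 3 (down 1): focus=C path=1 depth=1 children=['S'] left=['X'] right=[] parent=L
Step 4 (up): focus=L path=root depth=0 children=['X', 'C'] (at root)
Step 5 (left): INVALID

Answer: 5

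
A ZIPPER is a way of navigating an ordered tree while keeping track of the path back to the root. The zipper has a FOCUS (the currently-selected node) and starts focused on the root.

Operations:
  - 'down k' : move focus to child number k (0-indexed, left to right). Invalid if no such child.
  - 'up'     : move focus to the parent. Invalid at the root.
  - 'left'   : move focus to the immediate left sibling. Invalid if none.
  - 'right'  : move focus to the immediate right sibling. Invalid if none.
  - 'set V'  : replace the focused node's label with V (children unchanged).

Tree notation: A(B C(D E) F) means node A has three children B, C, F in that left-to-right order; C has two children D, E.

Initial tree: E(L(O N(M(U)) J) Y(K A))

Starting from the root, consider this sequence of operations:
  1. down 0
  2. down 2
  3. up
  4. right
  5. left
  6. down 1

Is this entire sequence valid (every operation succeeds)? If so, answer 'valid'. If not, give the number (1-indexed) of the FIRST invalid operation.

Answer: valid

Derivation:
Step 1 (down 0): focus=L path=0 depth=1 children=['O', 'N', 'J'] left=[] right=['Y'] parent=E
Step 2 (down 2): focus=J path=0/2 depth=2 children=[] left=['O', 'N'] right=[] parent=L
Step 3 (up): focus=L path=0 depth=1 children=['O', 'N', 'J'] left=[] right=['Y'] parent=E
Step 4 (right): focus=Y path=1 depth=1 children=['K', 'A'] left=['L'] right=[] parent=E
Step 5 (left): focus=L path=0 depth=1 children=['O', 'N', 'J'] left=[] right=['Y'] parent=E
Step 6 (down 1): focus=N path=0/1 depth=2 children=['M'] left=['O'] right=['J'] parent=L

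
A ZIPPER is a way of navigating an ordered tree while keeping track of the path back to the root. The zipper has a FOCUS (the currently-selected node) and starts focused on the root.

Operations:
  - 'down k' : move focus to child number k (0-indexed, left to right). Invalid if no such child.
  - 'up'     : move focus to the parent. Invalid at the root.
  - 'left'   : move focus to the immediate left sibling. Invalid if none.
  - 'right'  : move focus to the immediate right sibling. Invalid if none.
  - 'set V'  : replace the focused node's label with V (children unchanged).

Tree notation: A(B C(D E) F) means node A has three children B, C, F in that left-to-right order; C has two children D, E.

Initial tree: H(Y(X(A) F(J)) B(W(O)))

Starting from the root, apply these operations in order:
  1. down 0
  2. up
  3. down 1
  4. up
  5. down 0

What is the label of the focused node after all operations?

Step 1 (down 0): focus=Y path=0 depth=1 children=['X', 'F'] left=[] right=['B'] parent=H
Step 2 (up): focus=H path=root depth=0 children=['Y', 'B'] (at root)
Step 3 (down 1): focus=B path=1 depth=1 children=['W'] left=['Y'] right=[] parent=H
Step 4 (up): focus=H path=root depth=0 children=['Y', 'B'] (at root)
Step 5 (down 0): focus=Y path=0 depth=1 children=['X', 'F'] left=[] right=['B'] parent=H

Answer: Y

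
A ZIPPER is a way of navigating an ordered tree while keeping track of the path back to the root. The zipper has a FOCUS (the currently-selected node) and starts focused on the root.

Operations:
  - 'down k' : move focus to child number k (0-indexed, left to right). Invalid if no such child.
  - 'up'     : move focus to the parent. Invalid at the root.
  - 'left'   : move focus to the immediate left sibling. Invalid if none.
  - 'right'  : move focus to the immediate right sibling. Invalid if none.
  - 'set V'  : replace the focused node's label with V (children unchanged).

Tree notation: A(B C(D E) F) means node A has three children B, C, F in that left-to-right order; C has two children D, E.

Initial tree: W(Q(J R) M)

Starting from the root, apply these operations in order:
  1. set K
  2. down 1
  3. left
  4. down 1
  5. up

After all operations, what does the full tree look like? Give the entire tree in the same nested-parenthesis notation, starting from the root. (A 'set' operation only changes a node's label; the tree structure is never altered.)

Answer: K(Q(J R) M)

Derivation:
Step 1 (set K): focus=K path=root depth=0 children=['Q', 'M'] (at root)
Step 2 (down 1): focus=M path=1 depth=1 children=[] left=['Q'] right=[] parent=K
Step 3 (left): focus=Q path=0 depth=1 children=['J', 'R'] left=[] right=['M'] parent=K
Step 4 (down 1): focus=R path=0/1 depth=2 children=[] left=['J'] right=[] parent=Q
Step 5 (up): focus=Q path=0 depth=1 children=['J', 'R'] left=[] right=['M'] parent=K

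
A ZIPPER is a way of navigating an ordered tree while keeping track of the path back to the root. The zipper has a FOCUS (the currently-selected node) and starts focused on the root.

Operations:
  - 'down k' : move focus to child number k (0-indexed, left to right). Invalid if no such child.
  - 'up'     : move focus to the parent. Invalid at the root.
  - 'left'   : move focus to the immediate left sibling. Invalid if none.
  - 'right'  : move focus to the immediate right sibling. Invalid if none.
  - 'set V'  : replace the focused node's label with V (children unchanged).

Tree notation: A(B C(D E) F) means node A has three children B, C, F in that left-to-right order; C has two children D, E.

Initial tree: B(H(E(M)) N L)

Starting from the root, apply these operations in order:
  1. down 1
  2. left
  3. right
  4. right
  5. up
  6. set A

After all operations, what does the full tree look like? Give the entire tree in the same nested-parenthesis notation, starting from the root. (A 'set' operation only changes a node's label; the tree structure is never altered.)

Answer: A(H(E(M)) N L)

Derivation:
Step 1 (down 1): focus=N path=1 depth=1 children=[] left=['H'] right=['L'] parent=B
Step 2 (left): focus=H path=0 depth=1 children=['E'] left=[] right=['N', 'L'] parent=B
Step 3 (right): focus=N path=1 depth=1 children=[] left=['H'] right=['L'] parent=B
Step 4 (right): focus=L path=2 depth=1 children=[] left=['H', 'N'] right=[] parent=B
Step 5 (up): focus=B path=root depth=0 children=['H', 'N', 'L'] (at root)
Step 6 (set A): focus=A path=root depth=0 children=['H', 'N', 'L'] (at root)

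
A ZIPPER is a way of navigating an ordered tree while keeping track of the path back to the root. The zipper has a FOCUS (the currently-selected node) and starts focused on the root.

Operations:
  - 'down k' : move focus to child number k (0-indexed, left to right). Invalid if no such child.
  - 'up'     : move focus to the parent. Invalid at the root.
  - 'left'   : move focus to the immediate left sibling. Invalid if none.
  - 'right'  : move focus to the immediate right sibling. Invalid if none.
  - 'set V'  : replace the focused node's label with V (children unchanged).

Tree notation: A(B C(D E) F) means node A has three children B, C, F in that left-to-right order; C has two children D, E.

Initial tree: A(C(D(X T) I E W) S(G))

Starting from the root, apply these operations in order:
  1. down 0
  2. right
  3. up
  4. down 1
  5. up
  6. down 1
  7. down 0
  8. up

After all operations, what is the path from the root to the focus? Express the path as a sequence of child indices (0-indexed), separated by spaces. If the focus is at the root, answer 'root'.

Answer: 1

Derivation:
Step 1 (down 0): focus=C path=0 depth=1 children=['D', 'I', 'E', 'W'] left=[] right=['S'] parent=A
Step 2 (right): focus=S path=1 depth=1 children=['G'] left=['C'] right=[] parent=A
Step 3 (up): focus=A path=root depth=0 children=['C', 'S'] (at root)
Step 4 (down 1): focus=S path=1 depth=1 children=['G'] left=['C'] right=[] parent=A
Step 5 (up): focus=A path=root depth=0 children=['C', 'S'] (at root)
Step 6 (down 1): focus=S path=1 depth=1 children=['G'] left=['C'] right=[] parent=A
Step 7 (down 0): focus=G path=1/0 depth=2 children=[] left=[] right=[] parent=S
Step 8 (up): focus=S path=1 depth=1 children=['G'] left=['C'] right=[] parent=A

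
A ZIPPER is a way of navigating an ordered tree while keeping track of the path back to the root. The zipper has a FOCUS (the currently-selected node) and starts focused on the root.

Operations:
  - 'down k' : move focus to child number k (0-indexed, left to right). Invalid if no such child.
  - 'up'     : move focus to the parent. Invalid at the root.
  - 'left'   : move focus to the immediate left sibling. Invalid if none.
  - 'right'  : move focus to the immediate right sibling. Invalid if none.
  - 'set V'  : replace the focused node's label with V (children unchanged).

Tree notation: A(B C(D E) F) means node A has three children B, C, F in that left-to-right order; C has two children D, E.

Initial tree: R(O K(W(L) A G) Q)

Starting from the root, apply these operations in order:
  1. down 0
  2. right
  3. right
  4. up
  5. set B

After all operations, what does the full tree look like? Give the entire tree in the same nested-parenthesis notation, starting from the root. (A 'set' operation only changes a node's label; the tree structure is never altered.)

Step 1 (down 0): focus=O path=0 depth=1 children=[] left=[] right=['K', 'Q'] parent=R
Step 2 (right): focus=K path=1 depth=1 children=['W', 'A', 'G'] left=['O'] right=['Q'] parent=R
Step 3 (right): focus=Q path=2 depth=1 children=[] left=['O', 'K'] right=[] parent=R
Step 4 (up): focus=R path=root depth=0 children=['O', 'K', 'Q'] (at root)
Step 5 (set B): focus=B path=root depth=0 children=['O', 'K', 'Q'] (at root)

Answer: B(O K(W(L) A G) Q)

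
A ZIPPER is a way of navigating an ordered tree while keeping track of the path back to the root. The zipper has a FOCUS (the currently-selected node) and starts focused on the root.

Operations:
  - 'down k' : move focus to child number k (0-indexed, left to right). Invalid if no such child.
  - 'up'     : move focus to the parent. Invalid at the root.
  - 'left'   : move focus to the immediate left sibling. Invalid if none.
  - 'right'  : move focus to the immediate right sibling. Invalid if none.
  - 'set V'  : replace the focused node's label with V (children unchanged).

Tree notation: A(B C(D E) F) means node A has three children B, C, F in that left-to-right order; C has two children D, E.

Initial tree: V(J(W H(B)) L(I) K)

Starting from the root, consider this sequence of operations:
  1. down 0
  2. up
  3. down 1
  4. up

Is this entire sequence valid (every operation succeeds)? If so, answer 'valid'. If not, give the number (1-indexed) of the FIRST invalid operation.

Step 1 (down 0): focus=J path=0 depth=1 children=['W', 'H'] left=[] right=['L', 'K'] parent=V
Step 2 (up): focus=V path=root depth=0 children=['J', 'L', 'K'] (at root)
Step 3 (down 1): focus=L path=1 depth=1 children=['I'] left=['J'] right=['K'] parent=V
Step 4 (up): focus=V path=root depth=0 children=['J', 'L', 'K'] (at root)

Answer: valid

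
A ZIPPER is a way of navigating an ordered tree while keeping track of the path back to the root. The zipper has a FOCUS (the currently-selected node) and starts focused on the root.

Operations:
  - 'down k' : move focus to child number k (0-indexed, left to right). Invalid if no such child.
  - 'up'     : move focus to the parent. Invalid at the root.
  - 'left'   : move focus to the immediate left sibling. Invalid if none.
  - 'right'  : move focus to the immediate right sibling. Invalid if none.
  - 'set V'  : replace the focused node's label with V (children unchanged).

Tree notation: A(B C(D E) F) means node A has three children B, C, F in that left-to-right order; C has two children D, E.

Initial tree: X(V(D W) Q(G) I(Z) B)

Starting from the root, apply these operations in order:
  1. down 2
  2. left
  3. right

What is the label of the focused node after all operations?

Answer: I

Derivation:
Step 1 (down 2): focus=I path=2 depth=1 children=['Z'] left=['V', 'Q'] right=['B'] parent=X
Step 2 (left): focus=Q path=1 depth=1 children=['G'] left=['V'] right=['I', 'B'] parent=X
Step 3 (right): focus=I path=2 depth=1 children=['Z'] left=['V', 'Q'] right=['B'] parent=X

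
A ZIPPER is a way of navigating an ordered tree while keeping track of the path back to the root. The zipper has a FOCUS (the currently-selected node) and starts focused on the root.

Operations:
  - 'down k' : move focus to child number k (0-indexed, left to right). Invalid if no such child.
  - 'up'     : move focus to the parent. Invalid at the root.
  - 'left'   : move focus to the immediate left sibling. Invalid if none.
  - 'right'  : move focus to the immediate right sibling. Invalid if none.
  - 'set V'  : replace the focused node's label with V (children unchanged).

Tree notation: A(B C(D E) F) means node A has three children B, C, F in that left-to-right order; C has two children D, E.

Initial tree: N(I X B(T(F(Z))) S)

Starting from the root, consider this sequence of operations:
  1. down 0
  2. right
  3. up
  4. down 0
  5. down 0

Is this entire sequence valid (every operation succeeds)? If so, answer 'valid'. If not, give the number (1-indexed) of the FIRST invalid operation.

Step 1 (down 0): focus=I path=0 depth=1 children=[] left=[] right=['X', 'B', 'S'] parent=N
Step 2 (right): focus=X path=1 depth=1 children=[] left=['I'] right=['B', 'S'] parent=N
Step 3 (up): focus=N path=root depth=0 children=['I', 'X', 'B', 'S'] (at root)
Step 4 (down 0): focus=I path=0 depth=1 children=[] left=[] right=['X', 'B', 'S'] parent=N
Step 5 (down 0): INVALID

Answer: 5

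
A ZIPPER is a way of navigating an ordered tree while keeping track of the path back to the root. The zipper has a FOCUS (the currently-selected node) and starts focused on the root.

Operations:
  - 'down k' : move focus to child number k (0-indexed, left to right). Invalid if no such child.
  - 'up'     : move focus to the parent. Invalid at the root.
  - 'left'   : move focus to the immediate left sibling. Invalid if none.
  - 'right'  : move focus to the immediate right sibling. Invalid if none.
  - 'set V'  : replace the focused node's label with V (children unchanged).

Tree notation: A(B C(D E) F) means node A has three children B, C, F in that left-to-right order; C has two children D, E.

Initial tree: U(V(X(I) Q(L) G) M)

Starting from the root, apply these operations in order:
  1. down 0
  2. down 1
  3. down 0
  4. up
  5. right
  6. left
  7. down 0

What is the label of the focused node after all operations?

Answer: L

Derivation:
Step 1 (down 0): focus=V path=0 depth=1 children=['X', 'Q', 'G'] left=[] right=['M'] parent=U
Step 2 (down 1): focus=Q path=0/1 depth=2 children=['L'] left=['X'] right=['G'] parent=V
Step 3 (down 0): focus=L path=0/1/0 depth=3 children=[] left=[] right=[] parent=Q
Step 4 (up): focus=Q path=0/1 depth=2 children=['L'] left=['X'] right=['G'] parent=V
Step 5 (right): focus=G path=0/2 depth=2 children=[] left=['X', 'Q'] right=[] parent=V
Step 6 (left): focus=Q path=0/1 depth=2 children=['L'] left=['X'] right=['G'] parent=V
Step 7 (down 0): focus=L path=0/1/0 depth=3 children=[] left=[] right=[] parent=Q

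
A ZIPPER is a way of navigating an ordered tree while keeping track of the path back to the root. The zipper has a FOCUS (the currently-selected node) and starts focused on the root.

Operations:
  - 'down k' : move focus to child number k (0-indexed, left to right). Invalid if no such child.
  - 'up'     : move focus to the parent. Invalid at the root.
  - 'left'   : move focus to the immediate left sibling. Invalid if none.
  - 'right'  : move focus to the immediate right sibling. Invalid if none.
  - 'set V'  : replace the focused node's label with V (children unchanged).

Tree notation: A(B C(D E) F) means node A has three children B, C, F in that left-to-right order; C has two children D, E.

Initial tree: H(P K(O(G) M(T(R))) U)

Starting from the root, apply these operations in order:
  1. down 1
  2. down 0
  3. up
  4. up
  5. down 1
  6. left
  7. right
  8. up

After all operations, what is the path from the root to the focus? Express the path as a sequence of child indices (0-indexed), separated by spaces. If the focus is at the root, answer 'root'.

Answer: root

Derivation:
Step 1 (down 1): focus=K path=1 depth=1 children=['O', 'M'] left=['P'] right=['U'] parent=H
Step 2 (down 0): focus=O path=1/0 depth=2 children=['G'] left=[] right=['M'] parent=K
Step 3 (up): focus=K path=1 depth=1 children=['O', 'M'] left=['P'] right=['U'] parent=H
Step 4 (up): focus=H path=root depth=0 children=['P', 'K', 'U'] (at root)
Step 5 (down 1): focus=K path=1 depth=1 children=['O', 'M'] left=['P'] right=['U'] parent=H
Step 6 (left): focus=P path=0 depth=1 children=[] left=[] right=['K', 'U'] parent=H
Step 7 (right): focus=K path=1 depth=1 children=['O', 'M'] left=['P'] right=['U'] parent=H
Step 8 (up): focus=H path=root depth=0 children=['P', 'K', 'U'] (at root)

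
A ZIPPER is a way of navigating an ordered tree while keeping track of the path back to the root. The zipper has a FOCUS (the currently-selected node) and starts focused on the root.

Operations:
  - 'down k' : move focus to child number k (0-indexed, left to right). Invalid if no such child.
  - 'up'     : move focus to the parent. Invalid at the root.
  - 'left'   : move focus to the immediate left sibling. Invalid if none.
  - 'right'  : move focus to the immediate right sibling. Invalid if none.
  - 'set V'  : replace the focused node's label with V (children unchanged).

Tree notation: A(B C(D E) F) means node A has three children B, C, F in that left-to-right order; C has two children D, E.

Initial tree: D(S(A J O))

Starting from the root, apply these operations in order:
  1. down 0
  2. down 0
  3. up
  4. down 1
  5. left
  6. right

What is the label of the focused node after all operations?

Step 1 (down 0): focus=S path=0 depth=1 children=['A', 'J', 'O'] left=[] right=[] parent=D
Step 2 (down 0): focus=A path=0/0 depth=2 children=[] left=[] right=['J', 'O'] parent=S
Step 3 (up): focus=S path=0 depth=1 children=['A', 'J', 'O'] left=[] right=[] parent=D
Step 4 (down 1): focus=J path=0/1 depth=2 children=[] left=['A'] right=['O'] parent=S
Step 5 (left): focus=A path=0/0 depth=2 children=[] left=[] right=['J', 'O'] parent=S
Step 6 (right): focus=J path=0/1 depth=2 children=[] left=['A'] right=['O'] parent=S

Answer: J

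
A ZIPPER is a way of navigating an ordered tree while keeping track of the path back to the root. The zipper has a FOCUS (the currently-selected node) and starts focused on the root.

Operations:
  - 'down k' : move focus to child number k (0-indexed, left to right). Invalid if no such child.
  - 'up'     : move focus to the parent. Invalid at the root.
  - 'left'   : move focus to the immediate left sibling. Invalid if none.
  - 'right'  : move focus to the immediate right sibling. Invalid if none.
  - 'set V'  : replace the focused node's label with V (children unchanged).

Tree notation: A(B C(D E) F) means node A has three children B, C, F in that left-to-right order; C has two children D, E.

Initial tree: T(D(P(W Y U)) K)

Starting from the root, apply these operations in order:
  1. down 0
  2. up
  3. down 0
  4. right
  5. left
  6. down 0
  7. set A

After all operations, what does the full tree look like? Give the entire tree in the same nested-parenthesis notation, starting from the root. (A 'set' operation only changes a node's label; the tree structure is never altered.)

Step 1 (down 0): focus=D path=0 depth=1 children=['P'] left=[] right=['K'] parent=T
Step 2 (up): focus=T path=root depth=0 children=['D', 'K'] (at root)
Step 3 (down 0): focus=D path=0 depth=1 children=['P'] left=[] right=['K'] parent=T
Step 4 (right): focus=K path=1 depth=1 children=[] left=['D'] right=[] parent=T
Step 5 (left): focus=D path=0 depth=1 children=['P'] left=[] right=['K'] parent=T
Step 6 (down 0): focus=P path=0/0 depth=2 children=['W', 'Y', 'U'] left=[] right=[] parent=D
Step 7 (set A): focus=A path=0/0 depth=2 children=['W', 'Y', 'U'] left=[] right=[] parent=D

Answer: T(D(A(W Y U)) K)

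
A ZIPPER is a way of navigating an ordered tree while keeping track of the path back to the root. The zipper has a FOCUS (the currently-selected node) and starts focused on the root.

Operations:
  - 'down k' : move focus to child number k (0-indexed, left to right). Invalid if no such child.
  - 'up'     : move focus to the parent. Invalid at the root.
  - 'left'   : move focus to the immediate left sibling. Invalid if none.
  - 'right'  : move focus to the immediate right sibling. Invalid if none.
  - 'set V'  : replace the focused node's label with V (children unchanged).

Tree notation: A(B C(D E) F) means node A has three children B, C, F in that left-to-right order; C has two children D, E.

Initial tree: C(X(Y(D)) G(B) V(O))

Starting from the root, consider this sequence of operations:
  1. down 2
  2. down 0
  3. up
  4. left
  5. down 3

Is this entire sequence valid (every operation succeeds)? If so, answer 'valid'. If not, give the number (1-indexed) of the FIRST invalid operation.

Answer: 5

Derivation:
Step 1 (down 2): focus=V path=2 depth=1 children=['O'] left=['X', 'G'] right=[] parent=C
Step 2 (down 0): focus=O path=2/0 depth=2 children=[] left=[] right=[] parent=V
Step 3 (up): focus=V path=2 depth=1 children=['O'] left=['X', 'G'] right=[] parent=C
Step 4 (left): focus=G path=1 depth=1 children=['B'] left=['X'] right=['V'] parent=C
Step 5 (down 3): INVALID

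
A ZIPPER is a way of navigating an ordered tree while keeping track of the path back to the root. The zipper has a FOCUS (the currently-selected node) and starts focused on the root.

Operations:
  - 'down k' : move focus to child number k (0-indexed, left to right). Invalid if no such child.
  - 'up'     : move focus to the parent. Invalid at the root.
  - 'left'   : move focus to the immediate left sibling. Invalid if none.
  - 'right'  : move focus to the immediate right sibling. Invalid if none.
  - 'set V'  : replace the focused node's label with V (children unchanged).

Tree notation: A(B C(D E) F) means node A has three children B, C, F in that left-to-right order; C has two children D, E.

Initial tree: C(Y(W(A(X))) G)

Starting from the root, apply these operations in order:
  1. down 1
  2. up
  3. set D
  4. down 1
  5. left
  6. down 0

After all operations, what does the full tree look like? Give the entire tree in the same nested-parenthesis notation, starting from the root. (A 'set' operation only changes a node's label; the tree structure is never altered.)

Answer: D(Y(W(A(X))) G)

Derivation:
Step 1 (down 1): focus=G path=1 depth=1 children=[] left=['Y'] right=[] parent=C
Step 2 (up): focus=C path=root depth=0 children=['Y', 'G'] (at root)
Step 3 (set D): focus=D path=root depth=0 children=['Y', 'G'] (at root)
Step 4 (down 1): focus=G path=1 depth=1 children=[] left=['Y'] right=[] parent=D
Step 5 (left): focus=Y path=0 depth=1 children=['W'] left=[] right=['G'] parent=D
Step 6 (down 0): focus=W path=0/0 depth=2 children=['A'] left=[] right=[] parent=Y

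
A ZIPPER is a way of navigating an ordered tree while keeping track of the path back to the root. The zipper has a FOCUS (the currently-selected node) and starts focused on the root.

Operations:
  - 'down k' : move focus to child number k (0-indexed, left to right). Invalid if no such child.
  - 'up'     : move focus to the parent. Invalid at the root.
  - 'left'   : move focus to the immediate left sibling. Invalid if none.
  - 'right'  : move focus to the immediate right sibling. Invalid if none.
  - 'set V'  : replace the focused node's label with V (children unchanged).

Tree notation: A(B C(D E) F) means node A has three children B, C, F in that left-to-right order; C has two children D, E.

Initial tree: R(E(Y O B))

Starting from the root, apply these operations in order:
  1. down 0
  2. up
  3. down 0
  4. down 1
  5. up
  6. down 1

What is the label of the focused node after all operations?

Step 1 (down 0): focus=E path=0 depth=1 children=['Y', 'O', 'B'] left=[] right=[] parent=R
Step 2 (up): focus=R path=root depth=0 children=['E'] (at root)
Step 3 (down 0): focus=E path=0 depth=1 children=['Y', 'O', 'B'] left=[] right=[] parent=R
Step 4 (down 1): focus=O path=0/1 depth=2 children=[] left=['Y'] right=['B'] parent=E
Step 5 (up): focus=E path=0 depth=1 children=['Y', 'O', 'B'] left=[] right=[] parent=R
Step 6 (down 1): focus=O path=0/1 depth=2 children=[] left=['Y'] right=['B'] parent=E

Answer: O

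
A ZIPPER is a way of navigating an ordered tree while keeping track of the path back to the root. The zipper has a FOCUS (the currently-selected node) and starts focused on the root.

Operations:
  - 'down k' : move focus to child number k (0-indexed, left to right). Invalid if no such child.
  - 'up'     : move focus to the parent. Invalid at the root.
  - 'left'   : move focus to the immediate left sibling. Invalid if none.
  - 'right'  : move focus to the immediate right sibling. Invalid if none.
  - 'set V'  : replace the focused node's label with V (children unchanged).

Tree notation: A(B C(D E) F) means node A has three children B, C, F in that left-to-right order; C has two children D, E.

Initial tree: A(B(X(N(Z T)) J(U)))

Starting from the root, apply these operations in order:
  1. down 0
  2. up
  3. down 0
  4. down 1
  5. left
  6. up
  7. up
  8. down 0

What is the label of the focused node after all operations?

Step 1 (down 0): focus=B path=0 depth=1 children=['X', 'J'] left=[] right=[] parent=A
Step 2 (up): focus=A path=root depth=0 children=['B'] (at root)
Step 3 (down 0): focus=B path=0 depth=1 children=['X', 'J'] left=[] right=[] parent=A
Step 4 (down 1): focus=J path=0/1 depth=2 children=['U'] left=['X'] right=[] parent=B
Step 5 (left): focus=X path=0/0 depth=2 children=['N'] left=[] right=['J'] parent=B
Step 6 (up): focus=B path=0 depth=1 children=['X', 'J'] left=[] right=[] parent=A
Step 7 (up): focus=A path=root depth=0 children=['B'] (at root)
Step 8 (down 0): focus=B path=0 depth=1 children=['X', 'J'] left=[] right=[] parent=A

Answer: B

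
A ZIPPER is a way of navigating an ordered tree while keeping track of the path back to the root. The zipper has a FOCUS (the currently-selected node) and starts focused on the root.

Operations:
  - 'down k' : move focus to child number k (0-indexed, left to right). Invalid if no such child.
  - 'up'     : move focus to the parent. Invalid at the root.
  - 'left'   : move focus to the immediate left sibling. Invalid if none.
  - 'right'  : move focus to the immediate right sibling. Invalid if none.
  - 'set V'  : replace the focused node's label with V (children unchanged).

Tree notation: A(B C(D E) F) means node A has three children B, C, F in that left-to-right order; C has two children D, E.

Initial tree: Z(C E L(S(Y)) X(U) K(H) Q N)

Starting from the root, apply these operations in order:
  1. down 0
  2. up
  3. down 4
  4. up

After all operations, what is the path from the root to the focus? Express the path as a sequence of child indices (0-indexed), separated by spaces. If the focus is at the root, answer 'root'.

Step 1 (down 0): focus=C path=0 depth=1 children=[] left=[] right=['E', 'L', 'X', 'K', 'Q', 'N'] parent=Z
Step 2 (up): focus=Z path=root depth=0 children=['C', 'E', 'L', 'X', 'K', 'Q', 'N'] (at root)
Step 3 (down 4): focus=K path=4 depth=1 children=['H'] left=['C', 'E', 'L', 'X'] right=['Q', 'N'] parent=Z
Step 4 (up): focus=Z path=root depth=0 children=['C', 'E', 'L', 'X', 'K', 'Q', 'N'] (at root)

Answer: root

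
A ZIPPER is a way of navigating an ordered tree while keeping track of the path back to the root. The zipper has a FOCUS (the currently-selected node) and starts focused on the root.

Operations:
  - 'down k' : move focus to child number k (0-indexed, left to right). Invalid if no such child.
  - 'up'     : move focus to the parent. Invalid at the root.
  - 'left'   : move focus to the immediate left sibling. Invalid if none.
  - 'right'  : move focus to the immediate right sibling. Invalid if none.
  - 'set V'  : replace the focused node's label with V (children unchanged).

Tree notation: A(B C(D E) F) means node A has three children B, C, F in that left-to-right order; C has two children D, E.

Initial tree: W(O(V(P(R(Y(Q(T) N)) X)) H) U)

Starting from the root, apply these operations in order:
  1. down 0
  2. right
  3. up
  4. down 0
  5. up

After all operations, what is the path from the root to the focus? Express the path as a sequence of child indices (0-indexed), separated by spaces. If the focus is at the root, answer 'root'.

Step 1 (down 0): focus=O path=0 depth=1 children=['V', 'H'] left=[] right=['U'] parent=W
Step 2 (right): focus=U path=1 depth=1 children=[] left=['O'] right=[] parent=W
Step 3 (up): focus=W path=root depth=0 children=['O', 'U'] (at root)
Step 4 (down 0): focus=O path=0 depth=1 children=['V', 'H'] left=[] right=['U'] parent=W
Step 5 (up): focus=W path=root depth=0 children=['O', 'U'] (at root)

Answer: root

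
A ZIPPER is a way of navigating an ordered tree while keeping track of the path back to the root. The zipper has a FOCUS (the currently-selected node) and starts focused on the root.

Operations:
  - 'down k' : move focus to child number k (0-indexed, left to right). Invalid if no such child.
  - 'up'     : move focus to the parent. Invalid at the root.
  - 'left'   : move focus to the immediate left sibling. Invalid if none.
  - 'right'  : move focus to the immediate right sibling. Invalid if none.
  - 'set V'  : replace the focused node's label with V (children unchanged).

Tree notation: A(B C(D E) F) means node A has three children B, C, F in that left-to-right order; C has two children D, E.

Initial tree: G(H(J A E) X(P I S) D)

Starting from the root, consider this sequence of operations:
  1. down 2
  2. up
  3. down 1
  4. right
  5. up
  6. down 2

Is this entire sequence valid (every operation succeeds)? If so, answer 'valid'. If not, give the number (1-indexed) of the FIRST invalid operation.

Step 1 (down 2): focus=D path=2 depth=1 children=[] left=['H', 'X'] right=[] parent=G
Step 2 (up): focus=G path=root depth=0 children=['H', 'X', 'D'] (at root)
Step 3 (down 1): focus=X path=1 depth=1 children=['P', 'I', 'S'] left=['H'] right=['D'] parent=G
Step 4 (right): focus=D path=2 depth=1 children=[] left=['H', 'X'] right=[] parent=G
Step 5 (up): focus=G path=root depth=0 children=['H', 'X', 'D'] (at root)
Step 6 (down 2): focus=D path=2 depth=1 children=[] left=['H', 'X'] right=[] parent=G

Answer: valid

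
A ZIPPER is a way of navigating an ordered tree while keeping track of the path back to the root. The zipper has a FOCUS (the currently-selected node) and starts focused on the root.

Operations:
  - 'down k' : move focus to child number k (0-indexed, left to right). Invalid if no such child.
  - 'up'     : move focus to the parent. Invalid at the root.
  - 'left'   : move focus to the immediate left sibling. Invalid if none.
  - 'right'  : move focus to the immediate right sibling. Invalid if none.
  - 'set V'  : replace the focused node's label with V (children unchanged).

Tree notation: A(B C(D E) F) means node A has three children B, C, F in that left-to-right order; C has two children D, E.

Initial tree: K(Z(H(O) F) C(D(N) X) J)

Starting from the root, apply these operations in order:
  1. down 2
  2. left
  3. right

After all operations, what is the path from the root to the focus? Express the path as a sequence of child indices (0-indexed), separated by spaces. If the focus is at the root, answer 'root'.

Step 1 (down 2): focus=J path=2 depth=1 children=[] left=['Z', 'C'] right=[] parent=K
Step 2 (left): focus=C path=1 depth=1 children=['D', 'X'] left=['Z'] right=['J'] parent=K
Step 3 (right): focus=J path=2 depth=1 children=[] left=['Z', 'C'] right=[] parent=K

Answer: 2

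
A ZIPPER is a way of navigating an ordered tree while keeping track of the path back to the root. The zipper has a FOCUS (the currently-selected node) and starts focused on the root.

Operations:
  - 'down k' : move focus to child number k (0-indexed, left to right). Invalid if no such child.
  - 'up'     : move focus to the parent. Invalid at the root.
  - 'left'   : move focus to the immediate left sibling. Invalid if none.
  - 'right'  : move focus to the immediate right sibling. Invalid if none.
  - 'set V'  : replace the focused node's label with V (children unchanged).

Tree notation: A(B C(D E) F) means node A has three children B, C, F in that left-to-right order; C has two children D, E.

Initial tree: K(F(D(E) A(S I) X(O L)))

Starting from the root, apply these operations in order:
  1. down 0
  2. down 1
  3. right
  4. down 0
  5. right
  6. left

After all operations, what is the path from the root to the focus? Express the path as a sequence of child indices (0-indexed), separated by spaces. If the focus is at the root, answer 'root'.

Step 1 (down 0): focus=F path=0 depth=1 children=['D', 'A', 'X'] left=[] right=[] parent=K
Step 2 (down 1): focus=A path=0/1 depth=2 children=['S', 'I'] left=['D'] right=['X'] parent=F
Step 3 (right): focus=X path=0/2 depth=2 children=['O', 'L'] left=['D', 'A'] right=[] parent=F
Step 4 (down 0): focus=O path=0/2/0 depth=3 children=[] left=[] right=['L'] parent=X
Step 5 (right): focus=L path=0/2/1 depth=3 children=[] left=['O'] right=[] parent=X
Step 6 (left): focus=O path=0/2/0 depth=3 children=[] left=[] right=['L'] parent=X

Answer: 0 2 0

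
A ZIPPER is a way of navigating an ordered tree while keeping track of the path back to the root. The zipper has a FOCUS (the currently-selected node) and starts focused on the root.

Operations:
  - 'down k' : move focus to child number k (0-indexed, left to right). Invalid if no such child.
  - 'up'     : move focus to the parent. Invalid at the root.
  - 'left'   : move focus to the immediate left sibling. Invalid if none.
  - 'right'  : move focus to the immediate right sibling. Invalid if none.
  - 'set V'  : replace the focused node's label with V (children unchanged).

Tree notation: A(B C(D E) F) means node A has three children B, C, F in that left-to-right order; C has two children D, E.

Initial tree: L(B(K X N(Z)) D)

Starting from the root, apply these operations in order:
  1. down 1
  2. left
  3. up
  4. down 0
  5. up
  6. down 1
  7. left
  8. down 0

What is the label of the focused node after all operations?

Answer: K

Derivation:
Step 1 (down 1): focus=D path=1 depth=1 children=[] left=['B'] right=[] parent=L
Step 2 (left): focus=B path=0 depth=1 children=['K', 'X', 'N'] left=[] right=['D'] parent=L
Step 3 (up): focus=L path=root depth=0 children=['B', 'D'] (at root)
Step 4 (down 0): focus=B path=0 depth=1 children=['K', 'X', 'N'] left=[] right=['D'] parent=L
Step 5 (up): focus=L path=root depth=0 children=['B', 'D'] (at root)
Step 6 (down 1): focus=D path=1 depth=1 children=[] left=['B'] right=[] parent=L
Step 7 (left): focus=B path=0 depth=1 children=['K', 'X', 'N'] left=[] right=['D'] parent=L
Step 8 (down 0): focus=K path=0/0 depth=2 children=[] left=[] right=['X', 'N'] parent=B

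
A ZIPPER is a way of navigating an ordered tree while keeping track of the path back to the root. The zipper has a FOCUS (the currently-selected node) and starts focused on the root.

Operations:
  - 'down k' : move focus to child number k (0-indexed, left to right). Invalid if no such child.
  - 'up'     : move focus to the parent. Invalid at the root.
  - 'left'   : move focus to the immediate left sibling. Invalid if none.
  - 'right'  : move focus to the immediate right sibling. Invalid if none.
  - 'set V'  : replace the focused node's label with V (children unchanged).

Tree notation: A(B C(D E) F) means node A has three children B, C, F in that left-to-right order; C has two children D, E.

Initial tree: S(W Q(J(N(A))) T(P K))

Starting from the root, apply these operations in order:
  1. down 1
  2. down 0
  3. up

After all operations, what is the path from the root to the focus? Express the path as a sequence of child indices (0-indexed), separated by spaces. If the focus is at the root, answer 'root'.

Answer: 1

Derivation:
Step 1 (down 1): focus=Q path=1 depth=1 children=['J'] left=['W'] right=['T'] parent=S
Step 2 (down 0): focus=J path=1/0 depth=2 children=['N'] left=[] right=[] parent=Q
Step 3 (up): focus=Q path=1 depth=1 children=['J'] left=['W'] right=['T'] parent=S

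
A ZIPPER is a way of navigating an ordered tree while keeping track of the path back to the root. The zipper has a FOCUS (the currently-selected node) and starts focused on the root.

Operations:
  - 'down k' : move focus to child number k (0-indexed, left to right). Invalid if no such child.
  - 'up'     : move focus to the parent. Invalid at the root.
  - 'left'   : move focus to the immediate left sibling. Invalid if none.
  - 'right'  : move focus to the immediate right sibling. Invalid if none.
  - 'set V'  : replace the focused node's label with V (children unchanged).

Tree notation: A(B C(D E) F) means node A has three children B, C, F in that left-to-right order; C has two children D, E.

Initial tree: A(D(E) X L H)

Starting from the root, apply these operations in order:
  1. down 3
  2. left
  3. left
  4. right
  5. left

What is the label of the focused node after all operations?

Answer: X

Derivation:
Step 1 (down 3): focus=H path=3 depth=1 children=[] left=['D', 'X', 'L'] right=[] parent=A
Step 2 (left): focus=L path=2 depth=1 children=[] left=['D', 'X'] right=['H'] parent=A
Step 3 (left): focus=X path=1 depth=1 children=[] left=['D'] right=['L', 'H'] parent=A
Step 4 (right): focus=L path=2 depth=1 children=[] left=['D', 'X'] right=['H'] parent=A
Step 5 (left): focus=X path=1 depth=1 children=[] left=['D'] right=['L', 'H'] parent=A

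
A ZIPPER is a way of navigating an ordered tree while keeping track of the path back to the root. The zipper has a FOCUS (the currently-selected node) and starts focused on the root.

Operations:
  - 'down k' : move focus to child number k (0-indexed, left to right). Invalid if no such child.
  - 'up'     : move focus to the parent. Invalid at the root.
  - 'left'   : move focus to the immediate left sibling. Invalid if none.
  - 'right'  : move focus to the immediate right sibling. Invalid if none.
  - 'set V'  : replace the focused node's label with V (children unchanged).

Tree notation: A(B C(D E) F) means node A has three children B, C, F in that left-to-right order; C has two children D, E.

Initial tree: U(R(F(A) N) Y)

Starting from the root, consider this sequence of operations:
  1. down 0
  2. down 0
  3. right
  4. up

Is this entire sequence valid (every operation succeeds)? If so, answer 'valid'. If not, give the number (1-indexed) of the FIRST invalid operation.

Answer: valid

Derivation:
Step 1 (down 0): focus=R path=0 depth=1 children=['F', 'N'] left=[] right=['Y'] parent=U
Step 2 (down 0): focus=F path=0/0 depth=2 children=['A'] left=[] right=['N'] parent=R
Step 3 (right): focus=N path=0/1 depth=2 children=[] left=['F'] right=[] parent=R
Step 4 (up): focus=R path=0 depth=1 children=['F', 'N'] left=[] right=['Y'] parent=U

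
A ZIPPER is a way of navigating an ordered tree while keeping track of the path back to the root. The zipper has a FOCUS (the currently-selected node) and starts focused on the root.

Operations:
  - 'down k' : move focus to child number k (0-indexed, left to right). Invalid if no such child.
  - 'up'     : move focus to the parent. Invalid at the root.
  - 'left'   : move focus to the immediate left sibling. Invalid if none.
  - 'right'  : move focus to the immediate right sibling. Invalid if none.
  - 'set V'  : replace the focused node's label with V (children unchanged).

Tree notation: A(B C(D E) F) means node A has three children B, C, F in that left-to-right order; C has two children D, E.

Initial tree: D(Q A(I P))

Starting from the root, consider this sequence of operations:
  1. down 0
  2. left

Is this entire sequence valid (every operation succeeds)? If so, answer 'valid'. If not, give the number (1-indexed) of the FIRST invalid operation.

Answer: 2

Derivation:
Step 1 (down 0): focus=Q path=0 depth=1 children=[] left=[] right=['A'] parent=D
Step 2 (left): INVALID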